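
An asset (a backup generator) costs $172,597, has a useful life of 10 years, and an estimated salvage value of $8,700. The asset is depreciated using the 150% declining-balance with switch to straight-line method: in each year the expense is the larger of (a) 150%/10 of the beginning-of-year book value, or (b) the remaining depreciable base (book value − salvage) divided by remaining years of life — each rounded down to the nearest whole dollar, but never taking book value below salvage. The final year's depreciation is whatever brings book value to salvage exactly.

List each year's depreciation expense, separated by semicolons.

Depreciable base = $172,597 − $8,700 = $163,897.
Year 1: DB = ⌊$172,597 × 150%/10⌋ = $25,889; SL = ⌊$163,897/10⌋ = $16,389 → take DB $25,889. Book value $146,708.
Year 2: DB = ⌊$146,708 × 150%/10⌋ = $22,006; SL = ⌊$138,008/9⌋ = $15,334 → take DB $22,006. Book value $124,702.
Year 3: DB = ⌊$124,702 × 150%/10⌋ = $18,705; SL = ⌊$116,002/8⌋ = $14,500 → take DB $18,705. Book value $105,997.
Year 4: DB = ⌊$105,997 × 150%/10⌋ = $15,899; SL = ⌊$97,297/7⌋ = $13,899 → take DB $15,899. Book value $90,098.
Year 5: DB = ⌊$90,098 × 150%/10⌋ = $13,514; SL = ⌊$81,398/6⌋ = $13,566 → take SL $13,566. Book value $76,532.
Year 6: DB = ⌊$76,532 × 150%/10⌋ = $11,479; SL = ⌊$67,832/5⌋ = $13,566 → take SL $13,566. Book value $62,966.
Year 7: DB = ⌊$62,966 × 150%/10⌋ = $9,444; SL = ⌊$54,266/4⌋ = $13,566 → take SL $13,566. Book value $49,400.
Year 8: DB = ⌊$49,400 × 150%/10⌋ = $7,410; SL = ⌊$40,700/3⌋ = $13,566 → take SL $13,566. Book value $35,834.
Year 9: DB = ⌊$35,834 × 150%/10⌋ = $5,375; SL = ⌊$27,134/2⌋ = $13,567 → take SL $13,567. Book value $22,267.
Year 10 (final): $22,267 − $8,700 = $13,567. Book value $8,700.

$25,889; $22,006; $18,705; $15,899; $13,566; $13,566; $13,566; $13,566; $13,567; $13,567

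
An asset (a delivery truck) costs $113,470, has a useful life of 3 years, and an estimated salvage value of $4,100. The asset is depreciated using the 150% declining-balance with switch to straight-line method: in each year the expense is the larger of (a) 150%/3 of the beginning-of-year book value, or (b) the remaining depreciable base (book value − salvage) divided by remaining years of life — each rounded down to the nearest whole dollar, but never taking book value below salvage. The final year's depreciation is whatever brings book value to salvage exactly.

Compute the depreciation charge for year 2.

Depreciable base = $113,470 − $4,100 = $109,370.
Year 1: DB = ⌊$113,470 × 150%/3⌋ = $56,735; SL = ⌊$109,370/3⌋ = $36,456 → take DB $56,735. Book value $56,735.
Year 2: DB = ⌊$56,735 × 150%/3⌋ = $28,367; SL = ⌊$52,635/2⌋ = $26,317 → take DB $28,367. Book value $28,368.

$28,367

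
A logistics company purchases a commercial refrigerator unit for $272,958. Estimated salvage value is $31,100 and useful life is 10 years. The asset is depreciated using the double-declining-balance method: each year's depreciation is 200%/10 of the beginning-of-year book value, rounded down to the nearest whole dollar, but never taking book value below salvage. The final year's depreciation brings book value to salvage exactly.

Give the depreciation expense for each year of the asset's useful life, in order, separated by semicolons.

Depreciable base = $272,958 − $31,100 = $241,858.
Year 1: ⌊$272,958 × 200%/10⌋ = $54,591. Book value $218,367.
Year 2: ⌊$218,367 × 200%/10⌋ = $43,673. Book value $174,694.
Year 3: ⌊$174,694 × 200%/10⌋ = $34,938. Book value $139,756.
Year 4: ⌊$139,756 × 200%/10⌋ = $27,951. Book value $111,805.
Year 5: ⌊$111,805 × 200%/10⌋ = $22,361. Book value $89,444.
Year 6: ⌊$89,444 × 200%/10⌋ = $17,888. Book value $71,556.
Year 7: ⌊$71,556 × 200%/10⌋ = $14,311. Book value $57,245.
Year 8: ⌊$57,245 × 200%/10⌋ = $11,449. Book value $45,796.
Year 9: ⌊$45,796 × 200%/10⌋ = $9,159. Book value $36,637.
Year 10 (final): $36,637 − $31,100 = $5,537. Book value $31,100.

$54,591; $43,673; $34,938; $27,951; $22,361; $17,888; $14,311; $11,449; $9,159; $5,537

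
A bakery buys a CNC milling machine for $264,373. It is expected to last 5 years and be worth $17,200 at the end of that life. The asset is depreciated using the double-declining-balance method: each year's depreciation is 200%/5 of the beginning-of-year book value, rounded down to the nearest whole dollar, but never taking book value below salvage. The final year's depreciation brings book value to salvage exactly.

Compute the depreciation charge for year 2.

Depreciable base = $264,373 − $17,200 = $247,173.
Year 1: ⌊$264,373 × 200%/5⌋ = $105,749. Book value $158,624.
Year 2: ⌊$158,624 × 200%/5⌋ = $63,449. Book value $95,175.

$63,449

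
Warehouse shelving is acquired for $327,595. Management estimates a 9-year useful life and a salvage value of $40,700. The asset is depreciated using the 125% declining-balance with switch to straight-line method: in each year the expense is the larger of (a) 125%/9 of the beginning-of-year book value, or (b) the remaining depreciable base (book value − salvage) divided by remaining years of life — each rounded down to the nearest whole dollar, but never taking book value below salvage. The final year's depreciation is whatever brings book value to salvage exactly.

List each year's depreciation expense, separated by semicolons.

$45,499; $39,180; $33,738; $29,052; $27,885; $27,885; $27,885; $27,885; $27,886

Depreciable base = $327,595 − $40,700 = $286,895.
Year 1: DB = ⌊$327,595 × 125%/9⌋ = $45,499; SL = ⌊$286,895/9⌋ = $31,877 → take DB $45,499. Book value $282,096.
Year 2: DB = ⌊$282,096 × 125%/9⌋ = $39,180; SL = ⌊$241,396/8⌋ = $30,174 → take DB $39,180. Book value $242,916.
Year 3: DB = ⌊$242,916 × 125%/9⌋ = $33,738; SL = ⌊$202,216/7⌋ = $28,888 → take DB $33,738. Book value $209,178.
Year 4: DB = ⌊$209,178 × 125%/9⌋ = $29,052; SL = ⌊$168,478/6⌋ = $28,079 → take DB $29,052. Book value $180,126.
Year 5: DB = ⌊$180,126 × 125%/9⌋ = $25,017; SL = ⌊$139,426/5⌋ = $27,885 → take SL $27,885. Book value $152,241.
Year 6: DB = ⌊$152,241 × 125%/9⌋ = $21,144; SL = ⌊$111,541/4⌋ = $27,885 → take SL $27,885. Book value $124,356.
Year 7: DB = ⌊$124,356 × 125%/9⌋ = $17,271; SL = ⌊$83,656/3⌋ = $27,885 → take SL $27,885. Book value $96,471.
Year 8: DB = ⌊$96,471 × 125%/9⌋ = $13,398; SL = ⌊$55,771/2⌋ = $27,885 → take SL $27,885. Book value $68,586.
Year 9 (final): $68,586 − $40,700 = $27,886. Book value $40,700.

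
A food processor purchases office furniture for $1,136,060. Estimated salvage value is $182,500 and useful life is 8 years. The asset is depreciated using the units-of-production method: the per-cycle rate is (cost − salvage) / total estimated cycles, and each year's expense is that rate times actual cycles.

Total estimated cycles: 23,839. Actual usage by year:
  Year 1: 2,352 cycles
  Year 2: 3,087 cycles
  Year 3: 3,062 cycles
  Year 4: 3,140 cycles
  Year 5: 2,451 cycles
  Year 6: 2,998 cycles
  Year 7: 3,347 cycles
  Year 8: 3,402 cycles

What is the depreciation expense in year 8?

Depreciable base = $1,136,060 − $182,500 = $953,560.
Rate = $953,560 / 23,839 cycles = $40 per cycle.
Year 1: 2,352 × $40 = $94,080. Book value $1,041,980.
Year 2: 3,087 × $40 = $123,480. Book value $918,500.
Year 3: 3,062 × $40 = $122,480. Book value $796,020.
Year 4: 3,140 × $40 = $125,600. Book value $670,420.
Year 5: 2,451 × $40 = $98,040. Book value $572,380.
Year 6: 2,998 × $40 = $119,920. Book value $452,460.
Year 7: 3,347 × $40 = $133,880. Book value $318,580.
Year 8: 3,402 × $40 = $136,080. Book value $182,500.

$136,080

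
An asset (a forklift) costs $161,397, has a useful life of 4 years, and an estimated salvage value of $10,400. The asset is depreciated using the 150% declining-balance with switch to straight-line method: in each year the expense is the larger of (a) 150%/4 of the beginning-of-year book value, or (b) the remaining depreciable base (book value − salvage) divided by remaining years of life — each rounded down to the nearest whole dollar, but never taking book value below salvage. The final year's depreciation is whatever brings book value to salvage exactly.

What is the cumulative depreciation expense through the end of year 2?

Depreciable base = $161,397 − $10,400 = $150,997.
Year 1: DB = ⌊$161,397 × 150%/4⌋ = $60,523; SL = ⌊$150,997/4⌋ = $37,749 → take DB $60,523. Book value $100,874.
Year 2: DB = ⌊$100,874 × 150%/4⌋ = $37,827; SL = ⌊$90,474/3⌋ = $30,158 → take DB $37,827. Book value $63,047.
Accumulated through year 2 = $161,397 − $63,047 = $98,350.

$98,350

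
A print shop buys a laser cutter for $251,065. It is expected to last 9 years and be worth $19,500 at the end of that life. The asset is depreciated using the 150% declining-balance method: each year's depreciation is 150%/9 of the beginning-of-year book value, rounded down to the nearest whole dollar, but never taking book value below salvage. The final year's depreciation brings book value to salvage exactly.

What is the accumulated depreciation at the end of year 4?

Depreciable base = $251,065 − $19,500 = $231,565.
Year 1: ⌊$251,065 × 150%/9⌋ = $41,844. Book value $209,221.
Year 2: ⌊$209,221 × 150%/9⌋ = $34,870. Book value $174,351.
Year 3: ⌊$174,351 × 150%/9⌋ = $29,058. Book value $145,293.
Year 4: ⌊$145,293 × 150%/9⌋ = $24,215. Book value $121,078.
Accumulated through year 4 = $251,065 − $121,078 = $129,987.

$129,987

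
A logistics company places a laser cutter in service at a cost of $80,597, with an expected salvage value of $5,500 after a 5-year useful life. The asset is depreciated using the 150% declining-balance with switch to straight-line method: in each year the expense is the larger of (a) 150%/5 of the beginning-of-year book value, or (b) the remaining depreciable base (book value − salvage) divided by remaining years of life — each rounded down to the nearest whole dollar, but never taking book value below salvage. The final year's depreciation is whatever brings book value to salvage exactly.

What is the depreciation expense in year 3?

$11,847

Depreciable base = $80,597 − $5,500 = $75,097.
Year 1: DB = ⌊$80,597 × 150%/5⌋ = $24,179; SL = ⌊$75,097/5⌋ = $15,019 → take DB $24,179. Book value $56,418.
Year 2: DB = ⌊$56,418 × 150%/5⌋ = $16,925; SL = ⌊$50,918/4⌋ = $12,729 → take DB $16,925. Book value $39,493.
Year 3: DB = ⌊$39,493 × 150%/5⌋ = $11,847; SL = ⌊$33,993/3⌋ = $11,331 → take DB $11,847. Book value $27,646.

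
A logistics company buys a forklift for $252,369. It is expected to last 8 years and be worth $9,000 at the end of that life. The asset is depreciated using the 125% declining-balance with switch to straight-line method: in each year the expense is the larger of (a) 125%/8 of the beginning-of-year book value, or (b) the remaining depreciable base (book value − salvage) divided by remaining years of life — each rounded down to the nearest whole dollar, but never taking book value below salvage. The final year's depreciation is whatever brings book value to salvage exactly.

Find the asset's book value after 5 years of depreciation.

Depreciable base = $252,369 − $9,000 = $243,369.
Year 1: DB = ⌊$252,369 × 125%/8⌋ = $39,432; SL = ⌊$243,369/8⌋ = $30,421 → take DB $39,432. Book value $212,937.
Year 2: DB = ⌊$212,937 × 125%/8⌋ = $33,271; SL = ⌊$203,937/7⌋ = $29,133 → take DB $33,271. Book value $179,666.
Year 3: DB = ⌊$179,666 × 125%/8⌋ = $28,072; SL = ⌊$170,666/6⌋ = $28,444 → take SL $28,444. Book value $151,222.
Year 4: DB = ⌊$151,222 × 125%/8⌋ = $23,628; SL = ⌊$142,222/5⌋ = $28,444 → take SL $28,444. Book value $122,778.
Year 5: DB = ⌊$122,778 × 125%/8⌋ = $19,184; SL = ⌊$113,778/4⌋ = $28,444 → take SL $28,444. Book value $94,334.

$94,334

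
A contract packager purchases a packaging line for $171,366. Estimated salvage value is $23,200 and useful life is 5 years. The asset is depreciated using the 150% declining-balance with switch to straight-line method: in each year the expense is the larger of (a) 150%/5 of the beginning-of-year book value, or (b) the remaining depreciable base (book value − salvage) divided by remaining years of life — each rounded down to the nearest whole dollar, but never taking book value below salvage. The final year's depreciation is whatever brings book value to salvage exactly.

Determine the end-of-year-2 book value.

Depreciable base = $171,366 − $23,200 = $148,166.
Year 1: DB = ⌊$171,366 × 150%/5⌋ = $51,409; SL = ⌊$148,166/5⌋ = $29,633 → take DB $51,409. Book value $119,957.
Year 2: DB = ⌊$119,957 × 150%/5⌋ = $35,987; SL = ⌊$96,757/4⌋ = $24,189 → take DB $35,987. Book value $83,970.

$83,970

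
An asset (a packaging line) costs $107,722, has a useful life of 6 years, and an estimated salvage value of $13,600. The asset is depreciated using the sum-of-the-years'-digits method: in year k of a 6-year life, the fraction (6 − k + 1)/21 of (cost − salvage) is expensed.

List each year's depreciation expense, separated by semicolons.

$26,892; $22,410; $17,928; $13,446; $8,964; $4,482

Depreciable base = $107,722 − $13,600 = $94,122.
Sum of the years' digits = 6+5+4+3+2+1 = 21.
Year 1: $94,122 × 6/21 = $26,892. Book value $80,830.
Year 2: $94,122 × 5/21 = $22,410. Book value $58,420.
Year 3: $94,122 × 4/21 = $17,928. Book value $40,492.
Year 4: $94,122 × 3/21 = $13,446. Book value $27,046.
Year 5: $94,122 × 2/21 = $8,964. Book value $18,082.
Year 6: $94,122 × 1/21 = $4,482. Book value $13,600.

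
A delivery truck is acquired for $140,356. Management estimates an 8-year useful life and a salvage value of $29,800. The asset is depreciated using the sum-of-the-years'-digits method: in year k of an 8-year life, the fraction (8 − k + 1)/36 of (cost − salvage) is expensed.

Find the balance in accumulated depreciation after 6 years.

$101,343

Depreciable base = $140,356 − $29,800 = $110,556.
Sum of the years' digits = 8+7+6+5+4+3+2+1 = 36.
Year 1: $110,556 × 8/36 = $24,568. Book value $115,788.
Year 2: $110,556 × 7/36 = $21,497. Book value $94,291.
Year 3: $110,556 × 6/36 = $18,426. Book value $75,865.
Year 4: $110,556 × 5/36 = $15,355. Book value $60,510.
Year 5: $110,556 × 4/36 = $12,284. Book value $48,226.
Year 6: $110,556 × 3/36 = $9,213. Book value $39,013.
Accumulated through year 6 = $140,356 − $39,013 = $101,343.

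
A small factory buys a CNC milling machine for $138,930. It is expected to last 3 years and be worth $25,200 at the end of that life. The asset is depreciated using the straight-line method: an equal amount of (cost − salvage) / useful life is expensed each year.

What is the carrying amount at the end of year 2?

Depreciable base = $138,930 − $25,200 = $113,730.
Annual expense = $113,730 / 3 = $37,910.
End of year 1: book value $101,020.
End of year 2: book value $63,110.

$63,110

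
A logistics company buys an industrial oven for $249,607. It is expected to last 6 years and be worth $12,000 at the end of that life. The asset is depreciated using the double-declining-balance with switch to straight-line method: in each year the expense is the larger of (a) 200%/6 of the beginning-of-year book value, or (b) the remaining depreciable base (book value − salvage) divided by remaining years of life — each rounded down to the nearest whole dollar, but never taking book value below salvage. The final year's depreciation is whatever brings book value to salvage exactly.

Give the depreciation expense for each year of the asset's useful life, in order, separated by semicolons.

Depreciable base = $249,607 − $12,000 = $237,607.
Year 1: DB = ⌊$249,607 × 200%/6⌋ = $83,202; SL = ⌊$237,607/6⌋ = $39,601 → take DB $83,202. Book value $166,405.
Year 2: DB = ⌊$166,405 × 200%/6⌋ = $55,468; SL = ⌊$154,405/5⌋ = $30,881 → take DB $55,468. Book value $110,937.
Year 3: DB = ⌊$110,937 × 200%/6⌋ = $36,979; SL = ⌊$98,937/4⌋ = $24,734 → take DB $36,979. Book value $73,958.
Year 4: DB = ⌊$73,958 × 200%/6⌋ = $24,652; SL = ⌊$61,958/3⌋ = $20,652 → take DB $24,652. Book value $49,306.
Year 5: DB = ⌊$49,306 × 200%/6⌋ = $16,435; SL = ⌊$37,306/2⌋ = $18,653 → take SL $18,653. Book value $30,653.
Year 6 (final): $30,653 − $12,000 = $18,653. Book value $12,000.

$83,202; $55,468; $36,979; $24,652; $18,653; $18,653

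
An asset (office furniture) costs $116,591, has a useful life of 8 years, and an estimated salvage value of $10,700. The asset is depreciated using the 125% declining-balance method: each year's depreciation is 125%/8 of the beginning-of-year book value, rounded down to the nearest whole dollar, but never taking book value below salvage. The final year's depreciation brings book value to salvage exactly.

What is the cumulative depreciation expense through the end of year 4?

Depreciable base = $116,591 − $10,700 = $105,891.
Year 1: ⌊$116,591 × 125%/8⌋ = $18,217. Book value $98,374.
Year 2: ⌊$98,374 × 125%/8⌋ = $15,370. Book value $83,004.
Year 3: ⌊$83,004 × 125%/8⌋ = $12,969. Book value $70,035.
Year 4: ⌊$70,035 × 125%/8⌋ = $10,942. Book value $59,093.
Accumulated through year 4 = $116,591 − $59,093 = $57,498.

$57,498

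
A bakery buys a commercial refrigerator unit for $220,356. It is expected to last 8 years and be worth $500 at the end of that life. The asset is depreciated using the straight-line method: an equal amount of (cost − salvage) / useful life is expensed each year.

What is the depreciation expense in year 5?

Depreciable base = $220,356 − $500 = $219,856.
Annual expense = $219,856 / 8 = $27,482.

$27,482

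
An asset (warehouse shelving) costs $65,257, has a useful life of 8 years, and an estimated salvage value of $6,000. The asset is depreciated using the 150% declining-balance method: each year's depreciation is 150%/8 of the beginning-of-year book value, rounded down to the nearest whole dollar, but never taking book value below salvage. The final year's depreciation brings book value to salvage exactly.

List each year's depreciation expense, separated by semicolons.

Depreciable base = $65,257 − $6,000 = $59,257.
Year 1: ⌊$65,257 × 150%/8⌋ = $12,235. Book value $53,022.
Year 2: ⌊$53,022 × 150%/8⌋ = $9,941. Book value $43,081.
Year 3: ⌊$43,081 × 150%/8⌋ = $8,077. Book value $35,004.
Year 4: ⌊$35,004 × 150%/8⌋ = $6,563. Book value $28,441.
Year 5: ⌊$28,441 × 150%/8⌋ = $5,332. Book value $23,109.
Year 6: ⌊$23,109 × 150%/8⌋ = $4,332. Book value $18,777.
Year 7: ⌊$18,777 × 150%/8⌋ = $3,520. Book value $15,257.
Year 8 (final): $15,257 − $6,000 = $9,257. Book value $6,000.

$12,235; $9,941; $8,077; $6,563; $5,332; $4,332; $3,520; $9,257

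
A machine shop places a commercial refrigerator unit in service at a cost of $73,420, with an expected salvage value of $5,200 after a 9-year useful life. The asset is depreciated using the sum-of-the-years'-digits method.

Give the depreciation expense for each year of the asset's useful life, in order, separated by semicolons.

Depreciable base = $73,420 − $5,200 = $68,220.
Sum of the years' digits = 9+8+7+6+5+4+3+2+1 = 45.
Year 1: $68,220 × 9/45 = $13,644. Book value $59,776.
Year 2: $68,220 × 8/45 = $12,128. Book value $47,648.
Year 3: $68,220 × 7/45 = $10,612. Book value $37,036.
Year 4: $68,220 × 6/45 = $9,096. Book value $27,940.
Year 5: $68,220 × 5/45 = $7,580. Book value $20,360.
Year 6: $68,220 × 4/45 = $6,064. Book value $14,296.
Year 7: $68,220 × 3/45 = $4,548. Book value $9,748.
Year 8: $68,220 × 2/45 = $3,032. Book value $6,716.
Year 9: $68,220 × 1/45 = $1,516. Book value $5,200.

$13,644; $12,128; $10,612; $9,096; $7,580; $6,064; $4,548; $3,032; $1,516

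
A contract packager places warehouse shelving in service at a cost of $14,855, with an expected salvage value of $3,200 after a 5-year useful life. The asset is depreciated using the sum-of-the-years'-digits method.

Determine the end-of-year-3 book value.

Depreciable base = $14,855 − $3,200 = $11,655.
Sum of the years' digits = 5+4+3+2+1 = 15.
Year 1: $11,655 × 5/15 = $3,885. Book value $10,970.
Year 2: $11,655 × 4/15 = $3,108. Book value $7,862.
Year 3: $11,655 × 3/15 = $2,331. Book value $5,531.

$5,531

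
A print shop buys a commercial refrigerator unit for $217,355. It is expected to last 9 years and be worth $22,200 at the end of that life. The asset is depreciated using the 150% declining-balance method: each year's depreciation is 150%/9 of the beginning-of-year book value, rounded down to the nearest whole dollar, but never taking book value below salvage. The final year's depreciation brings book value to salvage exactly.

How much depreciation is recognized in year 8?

$10,110

Depreciable base = $217,355 − $22,200 = $195,155.
Year 1: ⌊$217,355 × 150%/9⌋ = $36,225. Book value $181,130.
Year 2: ⌊$181,130 × 150%/9⌋ = $30,188. Book value $150,942.
Year 3: ⌊$150,942 × 150%/9⌋ = $25,157. Book value $125,785.
Year 4: ⌊$125,785 × 150%/9⌋ = $20,964. Book value $104,821.
Year 5: ⌊$104,821 × 150%/9⌋ = $17,470. Book value $87,351.
Year 6: ⌊$87,351 × 150%/9⌋ = $14,558. Book value $72,793.
Year 7: ⌊$72,793 × 150%/9⌋ = $12,132. Book value $60,661.
Year 8: ⌊$60,661 × 150%/9⌋ = $10,110. Book value $50,551.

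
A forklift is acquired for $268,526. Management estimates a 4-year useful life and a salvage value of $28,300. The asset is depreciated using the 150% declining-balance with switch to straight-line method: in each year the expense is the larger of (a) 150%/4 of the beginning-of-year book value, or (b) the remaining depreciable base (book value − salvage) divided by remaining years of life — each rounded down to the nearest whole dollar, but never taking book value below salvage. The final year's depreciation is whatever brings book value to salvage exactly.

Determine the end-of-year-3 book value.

$65,559

Depreciable base = $268,526 − $28,300 = $240,226.
Year 1: DB = ⌊$268,526 × 150%/4⌋ = $100,697; SL = ⌊$240,226/4⌋ = $60,056 → take DB $100,697. Book value $167,829.
Year 2: DB = ⌊$167,829 × 150%/4⌋ = $62,935; SL = ⌊$139,529/3⌋ = $46,509 → take DB $62,935. Book value $104,894.
Year 3: DB = ⌊$104,894 × 150%/4⌋ = $39,335; SL = ⌊$76,594/2⌋ = $38,297 → take DB $39,335. Book value $65,559.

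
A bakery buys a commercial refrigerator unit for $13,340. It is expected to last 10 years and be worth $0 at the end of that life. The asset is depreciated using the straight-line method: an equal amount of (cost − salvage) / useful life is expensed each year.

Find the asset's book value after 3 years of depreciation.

$9,338

Depreciable base = $13,340 − $0 = $13,340.
Annual expense = $13,340 / 10 = $1,334.
End of year 1: book value $12,006.
End of year 2: book value $10,672.
End of year 3: book value $9,338.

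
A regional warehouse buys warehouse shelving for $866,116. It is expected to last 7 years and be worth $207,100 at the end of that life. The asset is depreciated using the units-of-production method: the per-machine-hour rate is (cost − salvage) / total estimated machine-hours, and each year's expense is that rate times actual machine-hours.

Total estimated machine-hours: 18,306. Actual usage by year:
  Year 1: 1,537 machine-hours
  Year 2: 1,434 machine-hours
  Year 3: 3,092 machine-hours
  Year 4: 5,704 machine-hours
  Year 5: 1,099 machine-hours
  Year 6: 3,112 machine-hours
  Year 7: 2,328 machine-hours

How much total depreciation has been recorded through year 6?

Depreciable base = $866,116 − $207,100 = $659,016.
Rate = $659,016 / 18,306 machine-hours = $36 per machine-hour.
Year 1: 1,537 × $36 = $55,332. Book value $810,784.
Year 2: 1,434 × $36 = $51,624. Book value $759,160.
Year 3: 3,092 × $36 = $111,312. Book value $647,848.
Year 4: 5,704 × $36 = $205,344. Book value $442,504.
Year 5: 1,099 × $36 = $39,564. Book value $402,940.
Year 6: 3,112 × $36 = $112,032. Book value $290,908.
Accumulated through year 6 = $866,116 − $290,908 = $575,208.

$575,208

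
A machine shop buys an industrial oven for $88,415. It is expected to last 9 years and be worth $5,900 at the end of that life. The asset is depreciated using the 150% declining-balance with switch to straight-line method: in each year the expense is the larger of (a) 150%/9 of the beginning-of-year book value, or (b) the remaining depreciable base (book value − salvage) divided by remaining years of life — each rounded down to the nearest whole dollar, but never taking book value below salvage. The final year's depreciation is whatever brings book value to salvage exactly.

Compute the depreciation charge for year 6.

Depreciable base = $88,415 − $5,900 = $82,515.
Year 1: DB = ⌊$88,415 × 150%/9⌋ = $14,735; SL = ⌊$82,515/9⌋ = $9,168 → take DB $14,735. Book value $73,680.
Year 2: DB = ⌊$73,680 × 150%/9⌋ = $12,280; SL = ⌊$67,780/8⌋ = $8,472 → take DB $12,280. Book value $61,400.
Year 3: DB = ⌊$61,400 × 150%/9⌋ = $10,233; SL = ⌊$55,500/7⌋ = $7,928 → take DB $10,233. Book value $51,167.
Year 4: DB = ⌊$51,167 × 150%/9⌋ = $8,527; SL = ⌊$45,267/6⌋ = $7,544 → take DB $8,527. Book value $42,640.
Year 5: DB = ⌊$42,640 × 150%/9⌋ = $7,106; SL = ⌊$36,740/5⌋ = $7,348 → take SL $7,348. Book value $35,292.
Year 6: DB = ⌊$35,292 × 150%/9⌋ = $5,882; SL = ⌊$29,392/4⌋ = $7,348 → take SL $7,348. Book value $27,944.

$7,348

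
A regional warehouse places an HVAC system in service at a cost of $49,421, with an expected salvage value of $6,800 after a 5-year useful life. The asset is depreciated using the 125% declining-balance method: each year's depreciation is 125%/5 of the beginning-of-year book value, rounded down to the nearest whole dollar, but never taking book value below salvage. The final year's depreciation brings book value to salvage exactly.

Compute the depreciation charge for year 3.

Depreciable base = $49,421 − $6,800 = $42,621.
Year 1: ⌊$49,421 × 125%/5⌋ = $12,355. Book value $37,066.
Year 2: ⌊$37,066 × 125%/5⌋ = $9,266. Book value $27,800.
Year 3: ⌊$27,800 × 125%/5⌋ = $6,950. Book value $20,850.

$6,950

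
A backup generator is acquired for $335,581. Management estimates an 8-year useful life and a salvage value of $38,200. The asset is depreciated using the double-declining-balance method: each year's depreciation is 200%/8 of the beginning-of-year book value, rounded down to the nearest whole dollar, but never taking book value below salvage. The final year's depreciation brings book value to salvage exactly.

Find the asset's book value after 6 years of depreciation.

$59,727

Depreciable base = $335,581 − $38,200 = $297,381.
Year 1: ⌊$335,581 × 200%/8⌋ = $83,895. Book value $251,686.
Year 2: ⌊$251,686 × 200%/8⌋ = $62,921. Book value $188,765.
Year 3: ⌊$188,765 × 200%/8⌋ = $47,191. Book value $141,574.
Year 4: ⌊$141,574 × 200%/8⌋ = $35,393. Book value $106,181.
Year 5: ⌊$106,181 × 200%/8⌋ = $26,545. Book value $79,636.
Year 6: ⌊$79,636 × 200%/8⌋ = $19,909. Book value $59,727.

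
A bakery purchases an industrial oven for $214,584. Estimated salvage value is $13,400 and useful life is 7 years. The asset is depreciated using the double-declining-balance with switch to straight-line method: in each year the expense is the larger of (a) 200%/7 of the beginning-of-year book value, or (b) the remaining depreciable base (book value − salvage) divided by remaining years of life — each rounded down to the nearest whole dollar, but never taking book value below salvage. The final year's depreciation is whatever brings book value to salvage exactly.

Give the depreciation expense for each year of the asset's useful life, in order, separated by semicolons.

Depreciable base = $214,584 − $13,400 = $201,184.
Year 1: DB = ⌊$214,584 × 200%/7⌋ = $61,309; SL = ⌊$201,184/7⌋ = $28,740 → take DB $61,309. Book value $153,275.
Year 2: DB = ⌊$153,275 × 200%/7⌋ = $43,792; SL = ⌊$139,875/6⌋ = $23,312 → take DB $43,792. Book value $109,483.
Year 3: DB = ⌊$109,483 × 200%/7⌋ = $31,280; SL = ⌊$96,083/5⌋ = $19,216 → take DB $31,280. Book value $78,203.
Year 4: DB = ⌊$78,203 × 200%/7⌋ = $22,343; SL = ⌊$64,803/4⌋ = $16,200 → take DB $22,343. Book value $55,860.
Year 5: DB = ⌊$55,860 × 200%/7⌋ = $15,960; SL = ⌊$42,460/3⌋ = $14,153 → take DB $15,960. Book value $39,900.
Year 6: DB = ⌊$39,900 × 200%/7⌋ = $11,400; SL = ⌊$26,500/2⌋ = $13,250 → take SL $13,250. Book value $26,650.
Year 7 (final): $26,650 − $13,400 = $13,250. Book value $13,400.

$61,309; $43,792; $31,280; $22,343; $15,960; $13,250; $13,250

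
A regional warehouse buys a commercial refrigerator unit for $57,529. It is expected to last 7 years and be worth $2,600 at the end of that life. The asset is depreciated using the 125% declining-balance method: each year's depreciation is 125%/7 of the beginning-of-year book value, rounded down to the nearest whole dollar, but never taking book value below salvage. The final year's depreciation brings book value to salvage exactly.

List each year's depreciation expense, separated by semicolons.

$10,273; $8,438; $6,931; $5,694; $4,677; $3,842; $15,074

Depreciable base = $57,529 − $2,600 = $54,929.
Year 1: ⌊$57,529 × 125%/7⌋ = $10,273. Book value $47,256.
Year 2: ⌊$47,256 × 125%/7⌋ = $8,438. Book value $38,818.
Year 3: ⌊$38,818 × 125%/7⌋ = $6,931. Book value $31,887.
Year 4: ⌊$31,887 × 125%/7⌋ = $5,694. Book value $26,193.
Year 5: ⌊$26,193 × 125%/7⌋ = $4,677. Book value $21,516.
Year 6: ⌊$21,516 × 125%/7⌋ = $3,842. Book value $17,674.
Year 7 (final): $17,674 − $2,600 = $15,074. Book value $2,600.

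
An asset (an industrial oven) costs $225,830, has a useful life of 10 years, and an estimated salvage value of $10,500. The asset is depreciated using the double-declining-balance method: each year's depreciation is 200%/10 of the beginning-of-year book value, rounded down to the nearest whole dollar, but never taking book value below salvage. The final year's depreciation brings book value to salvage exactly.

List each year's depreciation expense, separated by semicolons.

$45,166; $36,132; $28,906; $23,125; $18,500; $14,800; $11,840; $9,472; $7,577; $19,812

Depreciable base = $225,830 − $10,500 = $215,330.
Year 1: ⌊$225,830 × 200%/10⌋ = $45,166. Book value $180,664.
Year 2: ⌊$180,664 × 200%/10⌋ = $36,132. Book value $144,532.
Year 3: ⌊$144,532 × 200%/10⌋ = $28,906. Book value $115,626.
Year 4: ⌊$115,626 × 200%/10⌋ = $23,125. Book value $92,501.
Year 5: ⌊$92,501 × 200%/10⌋ = $18,500. Book value $74,001.
Year 6: ⌊$74,001 × 200%/10⌋ = $14,800. Book value $59,201.
Year 7: ⌊$59,201 × 200%/10⌋ = $11,840. Book value $47,361.
Year 8: ⌊$47,361 × 200%/10⌋ = $9,472. Book value $37,889.
Year 9: ⌊$37,889 × 200%/10⌋ = $7,577. Book value $30,312.
Year 10 (final): $30,312 − $10,500 = $19,812. Book value $10,500.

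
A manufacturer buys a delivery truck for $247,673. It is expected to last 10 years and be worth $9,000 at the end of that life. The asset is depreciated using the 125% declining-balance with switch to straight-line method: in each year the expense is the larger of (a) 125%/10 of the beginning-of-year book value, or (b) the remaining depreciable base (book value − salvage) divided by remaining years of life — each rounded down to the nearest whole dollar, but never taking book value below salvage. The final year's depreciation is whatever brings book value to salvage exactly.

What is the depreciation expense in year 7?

$22,417

Depreciable base = $247,673 − $9,000 = $238,673.
Year 1: DB = ⌊$247,673 × 125%/10⌋ = $30,959; SL = ⌊$238,673/10⌋ = $23,867 → take DB $30,959. Book value $216,714.
Year 2: DB = ⌊$216,714 × 125%/10⌋ = $27,089; SL = ⌊$207,714/9⌋ = $23,079 → take DB $27,089. Book value $189,625.
Year 3: DB = ⌊$189,625 × 125%/10⌋ = $23,703; SL = ⌊$180,625/8⌋ = $22,578 → take DB $23,703. Book value $165,922.
Year 4: DB = ⌊$165,922 × 125%/10⌋ = $20,740; SL = ⌊$156,922/7⌋ = $22,417 → take SL $22,417. Book value $143,505.
Year 5: DB = ⌊$143,505 × 125%/10⌋ = $17,938; SL = ⌊$134,505/6⌋ = $22,417 → take SL $22,417. Book value $121,088.
Year 6: DB = ⌊$121,088 × 125%/10⌋ = $15,136; SL = ⌊$112,088/5⌋ = $22,417 → take SL $22,417. Book value $98,671.
Year 7: DB = ⌊$98,671 × 125%/10⌋ = $12,333; SL = ⌊$89,671/4⌋ = $22,417 → take SL $22,417. Book value $76,254.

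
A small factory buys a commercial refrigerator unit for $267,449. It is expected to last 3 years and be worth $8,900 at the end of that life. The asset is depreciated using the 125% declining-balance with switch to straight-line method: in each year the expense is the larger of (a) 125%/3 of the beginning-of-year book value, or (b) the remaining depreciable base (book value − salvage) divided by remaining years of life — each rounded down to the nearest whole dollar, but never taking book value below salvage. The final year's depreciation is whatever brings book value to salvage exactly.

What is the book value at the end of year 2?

Depreciable base = $267,449 − $8,900 = $258,549.
Year 1: DB = ⌊$267,449 × 125%/3⌋ = $111,437; SL = ⌊$258,549/3⌋ = $86,183 → take DB $111,437. Book value $156,012.
Year 2: DB = ⌊$156,012 × 125%/3⌋ = $65,005; SL = ⌊$147,112/2⌋ = $73,556 → take SL $73,556. Book value $82,456.

$82,456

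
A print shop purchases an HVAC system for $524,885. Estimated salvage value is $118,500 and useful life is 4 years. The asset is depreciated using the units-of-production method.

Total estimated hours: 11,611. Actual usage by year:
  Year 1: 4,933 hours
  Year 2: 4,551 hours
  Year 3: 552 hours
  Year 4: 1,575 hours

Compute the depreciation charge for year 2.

$159,285

Depreciable base = $524,885 − $118,500 = $406,385.
Rate = $406,385 / 11,611 hours = $35 per hour.
Year 1: 4,933 × $35 = $172,655. Book value $352,230.
Year 2: 4,551 × $35 = $159,285. Book value $192,945.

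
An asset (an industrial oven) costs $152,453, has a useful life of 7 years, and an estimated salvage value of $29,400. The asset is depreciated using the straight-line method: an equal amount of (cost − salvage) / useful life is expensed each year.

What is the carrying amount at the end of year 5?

Depreciable base = $152,453 − $29,400 = $123,053.
Annual expense = $123,053 / 7 = $17,579.
End of year 1: book value $134,874.
End of year 2: book value $117,295.
End of year 3: book value $99,716.
End of year 4: book value $82,137.
End of year 5: book value $64,558.

$64,558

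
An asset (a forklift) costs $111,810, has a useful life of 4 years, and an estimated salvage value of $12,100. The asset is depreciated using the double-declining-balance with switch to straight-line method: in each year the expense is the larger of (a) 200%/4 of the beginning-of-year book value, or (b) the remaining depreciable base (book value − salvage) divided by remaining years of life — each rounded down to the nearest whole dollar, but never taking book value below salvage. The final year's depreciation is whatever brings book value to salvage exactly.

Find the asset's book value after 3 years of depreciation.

Depreciable base = $111,810 − $12,100 = $99,710.
Year 1: DB = ⌊$111,810 × 200%/4⌋ = $55,905; SL = ⌊$99,710/4⌋ = $24,927 → take DB $55,905. Book value $55,905.
Year 2: DB = ⌊$55,905 × 200%/4⌋ = $27,952; SL = ⌊$43,805/3⌋ = $14,601 → take DB $27,952. Book value $27,953.
Year 3: DB = ⌊$27,953 × 200%/4⌋ = $13,976; SL = ⌊$15,853/2⌋ = $7,926 → take DB $13,976. Book value $13,977.

$13,977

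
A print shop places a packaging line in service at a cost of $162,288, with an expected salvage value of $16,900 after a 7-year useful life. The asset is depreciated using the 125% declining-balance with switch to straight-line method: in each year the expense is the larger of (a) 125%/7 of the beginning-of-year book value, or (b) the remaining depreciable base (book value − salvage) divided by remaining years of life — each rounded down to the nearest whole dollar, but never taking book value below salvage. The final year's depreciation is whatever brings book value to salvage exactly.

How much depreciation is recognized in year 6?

Depreciable base = $162,288 − $16,900 = $145,388.
Year 1: DB = ⌊$162,288 × 125%/7⌋ = $28,980; SL = ⌊$145,388/7⌋ = $20,769 → take DB $28,980. Book value $133,308.
Year 2: DB = ⌊$133,308 × 125%/7⌋ = $23,805; SL = ⌊$116,408/6⌋ = $19,401 → take DB $23,805. Book value $109,503.
Year 3: DB = ⌊$109,503 × 125%/7⌋ = $19,554; SL = ⌊$92,603/5⌋ = $18,520 → take DB $19,554. Book value $89,949.
Year 4: DB = ⌊$89,949 × 125%/7⌋ = $16,062; SL = ⌊$73,049/4⌋ = $18,262 → take SL $18,262. Book value $71,687.
Year 5: DB = ⌊$71,687 × 125%/7⌋ = $12,801; SL = ⌊$54,787/3⌋ = $18,262 → take SL $18,262. Book value $53,425.
Year 6: DB = ⌊$53,425 × 125%/7⌋ = $9,540; SL = ⌊$36,525/2⌋ = $18,262 → take SL $18,262. Book value $35,163.

$18,262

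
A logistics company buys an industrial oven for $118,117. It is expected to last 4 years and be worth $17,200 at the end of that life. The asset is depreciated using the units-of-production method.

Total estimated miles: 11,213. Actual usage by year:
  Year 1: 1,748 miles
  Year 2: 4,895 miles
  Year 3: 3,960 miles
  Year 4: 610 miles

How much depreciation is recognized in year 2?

$44,055

Depreciable base = $118,117 − $17,200 = $100,917.
Rate = $100,917 / 11,213 miles = $9 per mile.
Year 1: 1,748 × $9 = $15,732. Book value $102,385.
Year 2: 4,895 × $9 = $44,055. Book value $58,330.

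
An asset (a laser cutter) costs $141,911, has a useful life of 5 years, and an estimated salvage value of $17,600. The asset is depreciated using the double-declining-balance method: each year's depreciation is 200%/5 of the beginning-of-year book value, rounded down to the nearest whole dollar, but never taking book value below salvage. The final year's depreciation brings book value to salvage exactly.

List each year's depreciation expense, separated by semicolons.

Depreciable base = $141,911 − $17,600 = $124,311.
Year 1: ⌊$141,911 × 200%/5⌋ = $56,764. Book value $85,147.
Year 2: ⌊$85,147 × 200%/5⌋ = $34,058. Book value $51,089.
Year 3: ⌊$51,089 × 200%/5⌋ = $20,435. Book value $30,654.
Year 4: ⌊$30,654 × 200%/5⌋ = $12,261. Book value $18,393.
Year 5 (final): $18,393 − $17,600 = $793. Book value $17,600.

$56,764; $34,058; $20,435; $12,261; $793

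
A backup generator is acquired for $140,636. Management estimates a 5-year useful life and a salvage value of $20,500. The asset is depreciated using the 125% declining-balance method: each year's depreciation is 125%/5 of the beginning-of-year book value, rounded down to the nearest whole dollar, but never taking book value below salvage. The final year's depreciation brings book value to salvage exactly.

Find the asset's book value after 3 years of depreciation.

$59,331

Depreciable base = $140,636 − $20,500 = $120,136.
Year 1: ⌊$140,636 × 125%/5⌋ = $35,159. Book value $105,477.
Year 2: ⌊$105,477 × 125%/5⌋ = $26,369. Book value $79,108.
Year 3: ⌊$79,108 × 125%/5⌋ = $19,777. Book value $59,331.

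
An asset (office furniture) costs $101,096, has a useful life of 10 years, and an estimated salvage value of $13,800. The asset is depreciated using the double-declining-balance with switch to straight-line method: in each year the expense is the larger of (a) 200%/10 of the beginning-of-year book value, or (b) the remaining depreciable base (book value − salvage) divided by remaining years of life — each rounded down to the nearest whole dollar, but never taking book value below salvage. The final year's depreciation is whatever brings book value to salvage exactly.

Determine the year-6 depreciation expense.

Depreciable base = $101,096 − $13,800 = $87,296.
Year 1: DB = ⌊$101,096 × 200%/10⌋ = $20,219; SL = ⌊$87,296/10⌋ = $8,729 → take DB $20,219. Book value $80,877.
Year 2: DB = ⌊$80,877 × 200%/10⌋ = $16,175; SL = ⌊$67,077/9⌋ = $7,453 → take DB $16,175. Book value $64,702.
Year 3: DB = ⌊$64,702 × 200%/10⌋ = $12,940; SL = ⌊$50,902/8⌋ = $6,362 → take DB $12,940. Book value $51,762.
Year 4: DB = ⌊$51,762 × 200%/10⌋ = $10,352; SL = ⌊$37,962/7⌋ = $5,423 → take DB $10,352. Book value $41,410.
Year 5: DB = ⌊$41,410 × 200%/10⌋ = $8,282; SL = ⌊$27,610/6⌋ = $4,601 → take DB $8,282. Book value $33,128.
Year 6: DB = ⌊$33,128 × 200%/10⌋ = $6,625; SL = ⌊$19,328/5⌋ = $3,865 → take DB $6,625. Book value $26,503.

$6,625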